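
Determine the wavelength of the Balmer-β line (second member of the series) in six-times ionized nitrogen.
9.9185 nm

The lines of a series are numbered from the longest wavelength (smallest ΔE) outward; the second line is the transition from n = n_f + 2 to n_f.
The Balmer series has all transitions ending at n_f = 2.

For N⁶⁺ (Z = 7), the second line (β-line) is the jump from n = 4 to n = 2:
E_4 = -13.6057 × 7² / 4² = -41.667456 eV
E_2 = -13.6057 × 7² / 2² = -166.669825 eV
ΔE = E_4 - E_2 = 125.002369 eV

λ = hc/E = 1239.84 eV·nm / 125.002369 eV
λ = 9.9185 nm

This is the β-line of the Balmer series in N⁶⁺.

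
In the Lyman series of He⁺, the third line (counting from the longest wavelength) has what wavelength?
24.30 nm

The lines of a series are numbered from the longest wavelength (smallest ΔE) outward; the third line is the transition from n = n_f + 3 to n_f.
The Lyman series has all transitions ending at n_f = 1.

For He⁺ (Z = 2), the third line (γ-line) is the jump from n = 4 to n = 1:
E_4 = -13.6057 × 2² / 4² = -3.4014 eV
E_1 = -13.6057 × 2² / 1² = -54.4228 eV
ΔE = E_4 - E_1 = 51.0214 eV

λ = hc/E = 1239.84 eV·nm / 51.0214 eV
λ = 24.30 nm

This is the γ-line of the Lyman series in He⁺.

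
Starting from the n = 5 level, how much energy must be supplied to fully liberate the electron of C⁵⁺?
19.5922 eV

The ionization energy is the energy needed to remove the electron completely (n → ∞).

For a hydrogen-like ion with Z = 6, E_n = -13.6057 Z² / n² eV.

At n = 5: E_5 = -13.6057 × 6² / 5² = -19.5922080 eV
At n = ∞: E_∞ = 0 eV

Ionization energy = E_∞ - E_5 = 0 - (-19.5922080) = 19.5922080 eV
Ionization energy ≈ 19.5922 eV

This is also called the binding energy of the electron in state n = 5.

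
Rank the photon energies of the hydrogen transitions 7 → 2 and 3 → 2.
7 → 2

Calculate the energy for each transition:

Transition 7 → 2:
ΔE₁ = |E_2 - E_7| = |-13.6057/2² - (-13.6057/7²)|
ΔE₁ = |-3.401425000000 - (-0.277667346939)| = 3.123757653 eV

Transition 3 → 2:
ΔE₂ = |E_2 - E_3| = |-13.6057/2² - (-13.6057/3²)|
ΔE₂ = |-3.401425000000 - (-1.511744444444)| = 1.889680556 eV

Since 3.123757653 eV > 1.889680556 eV, the transition 7 → 2 emits the more energetic photon.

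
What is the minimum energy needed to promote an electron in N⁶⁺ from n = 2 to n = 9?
158.439 eV

The energy levels of a hydrogen-like atom are E_n = -13.6057 Z² eV / n².

Energy at n = 2: E_2 = -13.6057 × 7² / 2² = -166.669825 eV
Energy at n = 9: E_9 = -13.6057 × 7² / 9² = -8.230609 eV

The excitation energy is the difference:
ΔE = E_9 - E_2
ΔE = -8.230609 - (-166.669825)
ΔE = 158.439 eV

Since this is positive, energy must be absorbed (photon absorption).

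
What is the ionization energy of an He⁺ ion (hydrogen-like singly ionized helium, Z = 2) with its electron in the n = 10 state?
0.544228 eV

The ionization energy is the energy needed to remove the electron completely (n → ∞).

For a hydrogen-like ion with Z = 2, E_n = -13.6057 Z² / n² eV.

At n = 10: E_10 = -13.6057 × 2² / 10² = -0.544228000 eV
At n = ∞: E_∞ = 0 eV

Ionization energy = E_∞ - E_10 = 0 - (-0.544228000) = 0.544228000 eV
Ionization energy ≈ 0.544228 eV

This is also called the binding energy of the electron in state n = 10.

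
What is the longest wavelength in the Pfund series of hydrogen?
7455.806 nm

The longest wavelength corresponds to the smallest energy transition in the series.
The Pfund series has all transitions ending at n_f = 5.

For H, the first line (α-line) is the jump from n = 6 to n = 5:
E_6 = -13.6057 / 6² = -0.377936111 eV
E_5 = -13.6057 / 5² = -0.544228000 eV
ΔE = E_6 - E_5 = 0.166291889 eV

λ = hc/E = 1239.84 eV·nm / 0.166291889 eV
λ = 7455.806 nm

This is the α-line of the Pfund series in H.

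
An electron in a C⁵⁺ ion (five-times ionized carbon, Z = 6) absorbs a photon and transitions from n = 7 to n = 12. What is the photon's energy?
6.594599 eV

The energy levels of a hydrogen-like atom are E_n = -13.6057 Z² eV / n².

Energy at n = 7: E_7 = -13.6057 × 6² / 7² = -9.996024490 eV
Energy at n = 12: E_12 = -13.6057 × 6² / 12² = -3.401425000 eV

The excitation energy is the difference:
ΔE = E_12 - E_7
ΔE = -3.401425000 - (-9.996024490)
ΔE = 6.594599 eV

Since this is positive, energy must be absorbed (photon absorption).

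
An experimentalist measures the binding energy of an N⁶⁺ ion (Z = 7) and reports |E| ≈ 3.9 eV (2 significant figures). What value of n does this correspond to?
n = 13

The exact energy levels follow E_n = -13.6057 Z² / n² eV with Z = 7.

The measured value (-3.9 eV) is reported to only 2 significant figures, so we must test candidate n values and see which one matches to that precision.

Candidate energies:
  n = 11:  E = -13.6057 × 7² / 11² = -5.50975 eV
  n = 12:  E = -13.6057 × 7² / 12² = -4.62972 eV
  n = 13:  E = -13.6057 × 7² / 13² = -3.94485 eV  ← matches
  n = 14:  E = -13.6057 × 7² / 14² = -3.40143 eV
  n = 15:  E = -13.6057 × 7² / 15² = -2.96302 eV

Checking against the measurement of -3.9 eV (2 sig figs), only n = 13 agrees:
E_13 = -3.94485 eV, which rounds to -3.9 eV ✓

Therefore n = 13.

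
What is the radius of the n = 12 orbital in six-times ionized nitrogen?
1.08859 nm (or 10.88593 Å)

The Bohr radius formula is:
r_n = n² a₀ / Z

where a₀ = 0.05291772 nm is the Bohr radius.

For N⁶⁺ (Z = 7) at n = 12:
r_12 = 12² × 0.05291772 nm / 7
r_12 = 144 × 0.05291772 nm / 7
r_12 = 7.620152 nm / 7
r_12 = 1.08859 nm

The electron orbits at approximately 1.08859 nm from the nucleus.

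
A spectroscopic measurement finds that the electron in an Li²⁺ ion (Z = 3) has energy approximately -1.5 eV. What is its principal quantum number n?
n = 9

The exact energy levels follow E_n = -13.6057 Z² / n² eV with Z = 3.

The measured value (-1.5 eV) is reported to only 2 significant figures, so we must test candidate n values and see which one matches to that precision.

Candidate energies:
  n = 7:  E = -13.6057 × 3² / 7² = -2.49901 eV
  n = 8:  E = -13.6057 × 3² / 8² = -1.91330 eV
  n = 9:  E = -13.6057 × 3² / 9² = -1.51174 eV  ← matches
  n = 10:  E = -13.6057 × 3² / 10² = -1.22451 eV
  n = 11:  E = -13.6057 × 3² / 11² = -1.01199 eV

Checking against the measurement of -1.5 eV (2 sig figs), only n = 9 agrees:
E_9 = -1.51174 eV, which rounds to -1.5 eV ✓

Therefore n = 9.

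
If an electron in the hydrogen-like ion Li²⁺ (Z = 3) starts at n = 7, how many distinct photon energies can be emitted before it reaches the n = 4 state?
6

The electron can occupy levels n = 4, 5, ..., 7 during de-excitation — that is m = 7 - 4 + 1 = 4 distinct levels.

The number of distinct spectral lines equals the number of ways to choose 2 of these m levels (each pair gives one possible emission transition):

Number of lines = m(m-1)/2 = 4×3/2 = 6

These correspond to all possible transitions between the 4 levels:
7 → 6, 7 → 5, 7 → 4, 6 → 5, 6 → 4, 5 → 4

Each transition produces a photon with a unique energy (and thus wavelength). This count does not depend on Z.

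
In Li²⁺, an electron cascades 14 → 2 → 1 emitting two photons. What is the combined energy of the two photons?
121.82655 eV

The energy levels of Li²⁺ are E_n = -13.6057 × 3² / n² eV.

First transition (14 → 2):
ΔE₁ = |E_2 - E_14|
ΔE₁ = |-30.61282500000 - (-0.62475153061)| = 29.98807347 eV

Second transition (2 → 1):
ΔE₂ = |E_1 - E_2|
ΔE₂ = |-122.45130000000 - (-30.61282500000)| = 91.83847500 eV

Total energy released:
E_total = ΔE₁ + ΔE₂ = 29.98807347 + 91.83847500 = 121.82655 eV

Note: This equals the direct transition 14 → 1: 121.82655 eV ✓
Energy is conserved regardless of the path taken.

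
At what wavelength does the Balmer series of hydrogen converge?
364.506 nm

The series limit corresponds to the transition from n = ∞ to n = 2.
This is the highest energy (shortest wavelength) transition in the Balmer series.

E_∞ = 0 eV
E_2 = -13.6057 / 2² = -3.4014250 eV

Energy at series limit:
ΔE = E_∞ - E_2 = 0 - (-3.4014250) = 3.4014250 eV
λ = hc/E = 1239.84 eV·nm / 3.4014250 eV = 364.506 nm

This energy equals the ionization energy from the n = 2 state of hydrogen.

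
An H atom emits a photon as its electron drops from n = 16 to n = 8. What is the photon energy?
0.1594 eV

The energy levels are E_n = -13.6057 eV / n².

Energy at n = 16: E_16 = -13.6057 / 16² = -0.0531473 eV
Energy at n = 8: E_8 = -13.6057 / 8² = -0.2125891 eV

For emission (electron falling to lower state), the photon energy is:
E_photon = E_16 - E_8 = |-0.0531473 - (-0.2125891)|
E_photon = 0.1594 eV

This energy is carried away by the emitted photon.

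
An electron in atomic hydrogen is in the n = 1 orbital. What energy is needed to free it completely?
13.60570 eV

The ionization energy is the energy needed to remove the electron completely (n → ∞).

For hydrogen, E_n = -13.6057 eV / n².

At n = 1: E_1 = -13.6057 / 1² = -13.60570000 eV
At n = ∞: E_∞ = 0 eV

Ionization energy = E_∞ - E_1 = 0 - (-13.60570000) = 13.60570000 eV
Ionization energy ≈ 13.60570 eV

This is also called the binding energy of the electron in state n = 1.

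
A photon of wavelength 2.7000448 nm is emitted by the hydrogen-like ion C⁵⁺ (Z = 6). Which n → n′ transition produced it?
n = 4 → n = 1

First, find the photon energy from the wavelength (hc = 1239.84 eV·nm):
E = hc/λ = 1239.84 eV·nm / 2.7000448 nm = 459.19238 eV

The energy levels of C⁵⁺ satisfy E_n = -13.6057 × 6² / n² eV, so an emission n_i → n_f releases
ΔE = 13.6057 × 6² × (1/n_f² − 1/n_i²) eV.

Setting ΔE equal to the photon energy:
1/n_f² − 1/n_i² = 459.19238 / (13.6057 × 6²) = 0.93750001

Since 1/n_i² must be positive, we need 1/n_f² > 0.93750001, i.e. n_f ≤ 1. For each allowed n_f, solve n_i = (1/n_f² − 0.93750001)^(−1/2) and check whether it is a whole number:
  n_f = 1: 1/n_i² = 1.00000000 − 0.93750001 = 0.06249999 → n_i = 4.000  → integer, n_i = 4 ✓

Only n_f = 1 gives an integer upper level, n_i = 4.

The transition is from n = 4 to n = 1 (emission).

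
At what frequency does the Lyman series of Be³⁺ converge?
5.26375e+16 Hz

The series limit corresponds to the transition from n = ∞ to n = 1.
This is the highest energy (shortest wavelength) transition in the Lyman series.

E_∞ = 0 eV
E_1 = -13.6057 × 4² / 1² = -217.691200 eV

Energy at series limit:
ΔE = E_∞ - E_1 = 0 - (-217.691200) = 217.691200 eV
E = 217.691200 eV × (1.602177 × 10⁻¹⁹ J/eV) = 3.4877983e-17 J
f = E/h = 3.4877983e-17 J / (6.62607 × 10⁻³⁴ J·s) = 5.26375e+16 Hz

This energy equals the ionization energy from the n = 1 state of Be³⁺.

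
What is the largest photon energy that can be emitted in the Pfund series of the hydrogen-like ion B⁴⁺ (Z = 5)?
13.606 eV

The series limit corresponds to the transition from n = ∞ to n = 5.
This is the highest energy (shortest wavelength) transition in the Pfund series.

E_∞ = 0 eV
E_5 = -13.6057 × 5² / 5² = -13.606 eV

Energy at series limit:
ΔE = E_∞ - E_5 = 0 - (-13.606) = 13.606 eV

This energy equals the ionization energy from the n = 5 state of B⁴⁺.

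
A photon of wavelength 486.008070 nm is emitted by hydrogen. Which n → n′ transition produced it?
n = 4 → n = 2

First, find the photon energy from the wavelength (hc = 1239.84 eV·nm):
E = hc/λ = 1239.84 eV·nm / 486.008070 nm = 2.5510688 eV

The energy levels of hydrogen satisfy E_n = -13.6057 / n² eV, so an emission n_i → n_f releases
ΔE = 13.6057 × (1/n_f² − 1/n_i²) eV.

Setting ΔE equal to the photon energy:
1/n_f² − 1/n_i² = 2.5510688 / 13.6057 = 0.18750000

Since 1/n_i² must be positive, we need 1/n_f² > 0.18750000, i.e. n_f ≤ 2. For each allowed n_f, solve n_i = (1/n_f² − 0.18750000)^(−1/2) and check whether it is a whole number:
  n_f = 1: 1/n_i² = 1.00000000 − 0.18750000 = 0.81250000 → n_i = 1.109  (not an integer) ✗
  n_f = 2: 1/n_i² = 0.25000000 − 0.18750000 = 0.06250000 → n_i = 4.000  → integer, n_i = 4 ✓

Only n_f = 2 gives an integer upper level, n_i = 4.

The transition is from n = 4 to n = 2 (emission).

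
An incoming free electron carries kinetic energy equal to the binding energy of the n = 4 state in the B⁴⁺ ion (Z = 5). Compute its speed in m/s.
2.73462e+06 m/s (or 0.912% of c)

The binding energy at n = 4 for B⁴⁺ is:
E_4 = -13.6057 × 5²/4² = -21.2589063 eV
|E_4| = 21.2589063 eV

Convert to Joules:
KE = 21.2589063 eV × (1.602177 × 10⁻¹⁹ J/eV) = 3.4060531e-18 J

Using KE = ½mv²:
v = √(2·KE/m_e)
v = √(2 × 3.4060531e-18 J / 9.10938 × 10⁻³¹ kg)
v = 2.73462e+06 m/s

This is approximately 0.912% the speed of light.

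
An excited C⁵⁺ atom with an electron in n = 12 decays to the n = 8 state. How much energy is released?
4.2518 eV

The energy levels are E_n = -13.6057 Z² eV / n².

Energy at n = 12: E_12 = -13.6057 × 6² / 12² = -3.4014250 eV
Energy at n = 8: E_8 = -13.6057 × 6² / 8² = -7.6532063 eV

For emission (electron falling to lower state), the photon energy is:
E_photon = E_12 - E_8 = |-3.4014250 - (-7.6532063)|
E_photon = 4.2518 eV

This energy is carried away by the emitted photon.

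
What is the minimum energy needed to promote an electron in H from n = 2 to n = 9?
3.2335 eV

The energy levels of a hydrogen-like atom are E_n = -13.6057 eV / n².

Energy at n = 2: E_2 = -13.6057 / 2² = -3.4014250 eV
Energy at n = 9: E_9 = -13.6057 / 9² = -0.1679716 eV

The excitation energy is the difference:
ΔE = E_9 - E_2
ΔE = -0.1679716 - (-3.4014250)
ΔE = 3.2335 eV

Since this is positive, energy must be absorbed (photon absorption).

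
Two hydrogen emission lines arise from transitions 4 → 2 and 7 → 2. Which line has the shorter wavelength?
7 → 2

Calculate the energy for each transition:

Transition 4 → 2:
ΔE₁ = |E_2 - E_4| = |-13.6057/2² - (-13.6057/4²)|
ΔE₁ = |-3.40142500000 - (-0.85035625000)| = 2.55106875 eV

Transition 7 → 2:
ΔE₂ = |E_2 - E_7| = |-13.6057/2² - (-13.6057/7²)|
ΔE₂ = |-3.40142500000 - (-0.27766734694)| = 3.12375765 eV

Since 3.12375765 eV > 2.55106875 eV, the transition 7 → 2 emits the more energetic photon.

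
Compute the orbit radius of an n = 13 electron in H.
8.9431 nm (or 89.4309 Å)

The Bohr radius formula is:
r_n = n² a₀ / Z

where a₀ = 0.0529177 nm is the Bohr radius.

For H (Z = 1) at n = 13:
r_13 = 13² × 0.0529177 nm / 1
r_13 = 169 × 0.0529177 nm / 1
r_13 = 8.94309 nm / 1
r_13 = 8.9431 nm

The electron orbits at approximately 8.9431 nm from the nucleus.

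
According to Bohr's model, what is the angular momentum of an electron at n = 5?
5.27e-34 J·s (or 5ℏ)

In the Bohr model, angular momentum is quantized:
L = nℏ

where ℏ = h/(2π) = 1.0546e-34 J·s

For n = 5:
L = 5 × 1.0546e-34 J·s
L = 5.27e-34 J·s

This can also be written as L = 5ℏ.
The angular momentum is an integer multiple of the reduced Planck constant.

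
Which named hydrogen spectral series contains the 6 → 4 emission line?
Brackett series

The spectral series in hydrogen are named based on the final (lower) energy level:
- Lyman series: n_final = 1 (ultraviolet)
- Balmer series: n_final = 2 (visible/near-UV)
- Paschen series: n_final = 3 (infrared)
- Brackett series: n_final = 4 (infrared)
- Pfund series: n_final = 5 (far infrared)

Since this transition ends at n = 4, it belongs to the Brackett series.

For reference, this 6 → 4 line has photon energy
ΔE = 13.6057 eV × (1/4² - 1/6²) = 0.472420139 eV,
corresponding to wavelength λ = hc/ΔE = 1239.84 eV·nm / 0.472420139 eV = 2624.444 nm in the infrared region.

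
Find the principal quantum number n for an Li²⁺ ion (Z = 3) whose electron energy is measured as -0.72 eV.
n = 13

The exact energy levels follow E_n = -13.6057 Z² / n² eV with Z = 3.

The measured value (-0.72 eV) is reported to only 2 significant figures, so we must test candidate n values and see which one matches to that precision.

Candidate energies:
  n = 11:  E = -13.6057 × 3² / 11² = -1.01199 eV
  n = 12:  E = -13.6057 × 3² / 12² = -0.85036 eV
  n = 13:  E = -13.6057 × 3² / 13² = -0.72456 eV  ← matches
  n = 14:  E = -13.6057 × 3² / 14² = -0.62475 eV
  n = 15:  E = -13.6057 × 3² / 15² = -0.54423 eV

Checking against the measurement of -0.72 eV (2 sig figs), only n = 13 agrees:
E_13 = -0.72456 eV, which rounds to -0.72 eV ✓

Therefore n = 13.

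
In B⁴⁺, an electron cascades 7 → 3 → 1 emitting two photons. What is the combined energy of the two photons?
333.20082 eV

The energy levels of B⁴⁺ are E_n = -13.6057 × 5² / n² eV.

First transition (7 → 3):
ΔE₁ = |E_3 - E_7|
ΔE₁ = |-37.79361111111 - (-6.94168367347)| = 30.85192744 eV

Second transition (3 → 1):
ΔE₂ = |E_1 - E_3|
ΔE₂ = |-340.14250000000 - (-37.79361111111)| = 302.34888889 eV

Total energy released:
E_total = ΔE₁ + ΔE₂ = 30.85192744 + 302.34888889 = 333.20082 eV

Note: This equals the direct transition 7 → 1: 333.20082 eV ✓
Energy is conserved regardless of the path taken.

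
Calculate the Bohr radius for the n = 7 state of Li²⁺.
0.8643 nm (or 8.6432 Å)

The Bohr radius formula is:
r_n = n² a₀ / Z

where a₀ = 0.0529177 nm is the Bohr radius.

For Li²⁺ (Z = 3) at n = 7:
r_7 = 7² × 0.0529177 nm / 3
r_7 = 49 × 0.0529177 nm / 3
r_7 = 2.59297 nm / 3
r_7 = 0.8643 nm

The electron orbits at approximately 0.8643 nm from the nucleus.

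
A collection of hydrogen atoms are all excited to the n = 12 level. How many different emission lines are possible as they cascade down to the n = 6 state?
21

The electron can occupy levels n = 6, 7, ..., 12 during de-excitation — that is m = 12 - 6 + 1 = 7 distinct levels.

The number of distinct spectral lines equals the number of ways to choose 2 of these m levels (each pair gives one possible emission transition):

Number of lines = m(m-1)/2 = 7×6/2 = 21

These correspond to all possible transitions between the 7 levels:
12 → 11, 12 → 10, 12 → 9, 12 → 8, 12 → 7, 12 → 6, 11 → 10, 11 → 9...

Each transition produces a photon with a unique energy (and thus wavelength). This count does not depend on Z.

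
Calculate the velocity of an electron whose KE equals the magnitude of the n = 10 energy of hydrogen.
2.1877e+05 m/s (or 0.073% of c)

The binding energy at n = 10 for hydrogen is:
E_10 = -13.6057/10² = -0.13605700 eV
|E_10| = 0.13605700 eV

Convert to Joules:
KE = 0.13605700 eV × (1.602177 × 10⁻¹⁹ J/eV) = 2.179874e-20 J

Using KE = ½mv²:
v = √(2·KE/m_e)
v = √(2 × 2.179874e-20 J / 9.10938 × 10⁻³¹ kg)
v = 2.1877e+05 m/s

This is approximately 0.073% the speed of light.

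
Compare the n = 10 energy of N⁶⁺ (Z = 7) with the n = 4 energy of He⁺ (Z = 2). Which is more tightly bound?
N⁶⁺ at n = 10 (E = -6.667 eV)

Using E_n = -13.6057 Z² / n² eV:

N⁶⁺ (Z = 7) at n = 10:
E = -13.6057 × 7² / 10² = -13.6057 × 49 / 100 = -6.666793 eV

He⁺ (Z = 2) at n = 4:
E = -13.6057 × 2² / 4² = -13.6057 × 4 / 16 = -3.401425 eV

Since -6.666793 eV < -3.401425 eV,
N⁶⁺ at n = 10 is more tightly bound (requires more energy to ionize).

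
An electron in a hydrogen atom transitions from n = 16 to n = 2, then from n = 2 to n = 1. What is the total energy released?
13.55 eV

The energy levels of hydrogen are E_n = -13.6057 / n² eV.

First transition (16 → 2):
ΔE₁ = |E_2 - E_16|
ΔE₁ = |-3.40142500 - (-0.05314727)| = 3.34828 eV

Second transition (2 → 1):
ΔE₂ = |E_1 - E_2|
ΔE₂ = |-13.60570000 - (-3.40142500)| = 10.20428 eV

Total energy released:
E_total = ΔE₁ + ΔE₂ = 3.34828 + 10.20428 = 13.55 eV

Note: This equals the direct transition 16 → 1: 13.55 eV ✓
Energy is conserved regardless of the path taken.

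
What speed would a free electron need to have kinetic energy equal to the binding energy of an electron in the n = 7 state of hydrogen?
3.125e+05 m/s (or 0.104% of c)

The binding energy at n = 7 for hydrogen is:
E_7 = -13.6057/7² = -0.2776673 eV
|E_7| = 0.2776673 eV

Convert to Joules:
KE = 0.2776673 eV × (1.602177 × 10⁻¹⁹ J/eV) = 4.44872e-20 J

Using KE = ½mv²:
v = √(2·KE/m_e)
v = √(2 × 4.44872e-20 J / 9.10938 × 10⁻³¹ kg)
v = 3.125e+05 m/s

This is approximately 0.104% the speed of light.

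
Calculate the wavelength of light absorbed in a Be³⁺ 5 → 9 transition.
205.94999 nm

First, find the transition energy using E_n = -13.6057 Z² / n² eV:
E_5 = -13.6057 × 4² / 5² = -8.707648000 eV
E_9 = -13.6057 × 4² / 9² = -2.687545679 eV

Photon energy: |ΔE| = |E_9 - E_5| = 6.020102321 eV

Convert to wavelength using E = hc/λ with hc = 1239.84 eV·nm:
λ = hc/E = 1239.84 eV·nm / 6.020102321 eV
λ = 205.94999 nm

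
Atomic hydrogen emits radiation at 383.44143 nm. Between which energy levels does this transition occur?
n = 9 → n = 2

First, find the photon energy from the wavelength (hc = 1239.84 eV·nm):
E = hc/λ = 1239.84 eV·nm / 383.44143 nm = 3.2334534 eV

The energy levels of hydrogen satisfy E_n = -13.6057 / n² eV, so an emission n_i → n_f releases
ΔE = 13.6057 × (1/n_f² − 1/n_i²) eV.

Setting ΔE equal to the photon energy:
1/n_f² − 1/n_i² = 3.2334534 / 13.6057 = 0.23765432

Since 1/n_i² must be positive, we need 1/n_f² > 0.23765432, i.e. n_f ≤ 2. For each allowed n_f, solve n_i = (1/n_f² − 0.23765432)^(−1/2) and check whether it is a whole number:
  n_f = 1: 1/n_i² = 1.00000000 − 0.23765432 = 0.76234568 → n_i = 1.145  (not an integer) ✗
  n_f = 2: 1/n_i² = 0.25000000 − 0.23765432 = 0.01234568 → n_i = 9.000  → integer, n_i = 9 ✓

Only n_f = 2 gives an integer upper level, n_i = 9.

The transition is from n = 9 to n = 2 (emission).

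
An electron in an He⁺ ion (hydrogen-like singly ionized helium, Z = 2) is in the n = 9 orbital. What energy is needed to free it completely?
0.672 eV

The ionization energy is the energy needed to remove the electron completely (n → ∞).

For a hydrogen-like ion with Z = 2, E_n = -13.6057 Z² / n² eV.

At n = 9: E_9 = -13.6057 × 2² / 9² = -0.671886 eV
At n = ∞: E_∞ = 0 eV

Ionization energy = E_∞ - E_9 = 0 - (-0.671886) = 0.671886 eV
Ionization energy ≈ 0.672 eV

This is also called the binding energy of the electron in state n = 9.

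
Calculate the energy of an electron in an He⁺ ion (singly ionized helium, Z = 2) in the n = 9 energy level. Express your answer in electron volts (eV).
-0.672 eV

The energy levels of a hydrogen-like atom are given by:
E_n = -13.6057 Z² / n² eV  (with Z = 2 for He⁺)

For n = 9:
E_9 = -13.6057 × 2² / 9²
E_9 = -13.6057 × 4 / 81
E_9 = -0.672 eV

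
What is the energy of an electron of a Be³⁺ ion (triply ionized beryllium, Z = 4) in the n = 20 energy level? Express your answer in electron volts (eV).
-0.544 eV

The energy levels of a hydrogen-like atom are given by:
E_n = -13.6057 Z² / n² eV  (with Z = 4 for Be³⁺)

For n = 20:
E_20 = -13.6057 × 4² / 20²
E_20 = -13.6057 × 16 / 400
E_20 = -0.544 eV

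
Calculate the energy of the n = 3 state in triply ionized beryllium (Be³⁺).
-24.188 eV

For hydrogen-like ions, the energy levels scale with Z²:
E_n = -13.6057 Z² / n² eV

For Be³⁺ (Z = 4) at n = 3:
E_3 = -13.6057 × 4² / 3²
E_3 = -13.6057 × 16 / 9
E_3 = -217.6912 / 9
E_3 = -24.188 eV

The energy is 16 times more negative than hydrogen at the same n due to the stronger nuclear charge.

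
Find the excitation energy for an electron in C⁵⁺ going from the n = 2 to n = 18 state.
120.939556 eV

The energy levels of a hydrogen-like atom are E_n = -13.6057 Z² eV / n².

Energy at n = 2: E_2 = -13.6057 × 6² / 2² = -122.451300000 eV
Energy at n = 18: E_18 = -13.6057 × 6² / 18² = -1.511744444 eV

The excitation energy is the difference:
ΔE = E_18 - E_2
ΔE = -1.511744444 - (-122.451300000)
ΔE = 120.939556 eV

Since this is positive, energy must be absorbed (photon absorption).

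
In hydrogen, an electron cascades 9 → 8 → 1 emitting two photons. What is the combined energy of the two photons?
13.43773 eV

The energy levels of hydrogen are E_n = -13.6057 / n² eV.

First transition (9 → 8):
ΔE₁ = |E_8 - E_9|
ΔE₁ = |-0.21258906250 - (-0.16797160494)| = 0.04461746 eV

Second transition (8 → 1):
ΔE₂ = |E_1 - E_8|
ΔE₂ = |-13.60570000000 - (-0.21258906250)| = 13.39311094 eV

Total energy released:
E_total = ΔE₁ + ΔE₂ = 0.04461746 + 13.39311094 = 13.43773 eV

Note: This equals the direct transition 9 → 1: 13.43773 eV ✓
Energy is conserved regardless of the path taken.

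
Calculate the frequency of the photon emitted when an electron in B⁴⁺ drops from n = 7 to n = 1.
8.05676e+16 Hz

First, find the transition energy:
E_7 = -13.6057 × 5² / 7² = -6.9416837 eV
E_1 = -13.6057 × 5² / 1² = -340.1425000 eV
|ΔE| = |E_1 - E_7| = 333.2008163 eV

Convert to Joules: E = 333.2008163 eV × (1.602177 × 10⁻¹⁹ J/eV) = 5.3384668e-17 J

Using E = hf:
f = E/h = 5.3384668e-17 J / (6.62607 × 10⁻³⁴ J·s)
f = 8.05676e+16 Hz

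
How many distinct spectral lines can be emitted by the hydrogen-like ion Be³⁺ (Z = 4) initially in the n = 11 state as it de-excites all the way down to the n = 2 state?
45

The electron can occupy levels n = 2, 3, ..., 11 during de-excitation — that is m = 11 - 2 + 1 = 10 distinct levels.

The number of distinct spectral lines equals the number of ways to choose 2 of these m levels (each pair gives one possible emission transition):

Number of lines = m(m-1)/2 = 10×9/2 = 45

These correspond to all possible transitions between the 10 levels:
11 → 10, 11 → 9, 11 → 8, 11 → 7, 11 → 6, 11 → 5, 11 → 4, 11 → 3...

Each transition produces a photon with a unique energy (and thus wavelength). This count does not depend on Z.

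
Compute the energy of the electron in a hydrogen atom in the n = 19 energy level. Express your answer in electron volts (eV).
-0.037689 eV

The energy levels of a hydrogen-like atom are given by:
E_n = -13.6057 eV / n²

For n = 19:
E_19 = -13.6057 eV / 19²
E_19 = -13.6057 eV / 361
E_19 = -0.037689 eV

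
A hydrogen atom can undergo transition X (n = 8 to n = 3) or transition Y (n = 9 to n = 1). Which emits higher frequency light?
9 → 1

Calculate the energy for each transition:

Transition 8 → 3:
ΔE₁ = |E_3 - E_8| = |-13.6057/3² - (-13.6057/8²)|
ΔE₁ = |-1.51174444444 - (-0.21258906250)| = 1.29915538 eV

Transition 9 → 1:
ΔE₂ = |E_1 - E_9| = |-13.6057/1² - (-13.6057/9²)|
ΔE₂ = |-13.60570000000 - (-0.16797160494)| = 13.43772840 eV

Since 13.43772840 eV > 1.29915538 eV, the transition 9 → 1 emits the more energetic photon.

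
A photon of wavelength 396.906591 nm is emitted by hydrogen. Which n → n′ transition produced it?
n = 7 → n = 2

First, find the photon energy from the wavelength (hc = 1239.84 eV·nm):
E = hc/λ = 1239.84 eV·nm / 396.906591 nm = 3.1237577 eV

The energy levels of hydrogen satisfy E_n = -13.6057 / n² eV, so an emission n_i → n_f releases
ΔE = 13.6057 × (1/n_f² − 1/n_i²) eV.

Setting ΔE equal to the photon energy:
1/n_f² − 1/n_i² = 3.1237577 / 13.6057 = 0.22959184

Since 1/n_i² must be positive, we need 1/n_f² > 0.22959184, i.e. n_f ≤ 2. For each allowed n_f, solve n_i = (1/n_f² − 0.22959184)^(−1/2) and check whether it is a whole number:
  n_f = 1: 1/n_i² = 1.00000000 − 0.22959184 = 0.77040816 → n_i = 1.139  (not an integer) ✗
  n_f = 2: 1/n_i² = 0.25000000 − 0.22959184 = 0.02040816 → n_i = 7.000  → integer, n_i = 7 ✓

Only n_f = 2 gives an integer upper level, n_i = 7.

The transition is from n = 7 to n = 2 (emission).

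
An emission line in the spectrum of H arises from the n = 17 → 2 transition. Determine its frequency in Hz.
8.11078e+14 Hz

First, find the transition energy:
E_17 = -13.6057 / 17² = -0.04707855 eV
E_2 = -13.6057 / 2² = -3.40142500 eV
|ΔE| = |E_2 - E_17| = 3.35434645 eV

Convert to Joules: E = 3.35434645 eV × (1.602177 × 10⁻¹⁹ J/eV) = 5.3742567e-19 J

Using E = hf:
f = E/h = 5.3742567e-19 J / (6.62607 × 10⁻³⁴ J·s)
f = 8.11078e+14 Hz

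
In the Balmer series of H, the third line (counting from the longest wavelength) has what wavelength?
433.94 nm

The lines of a series are numbered from the longest wavelength (smallest ΔE) outward; the third line is the transition from n = n_f + 3 to n_f.
The Balmer series has all transitions ending at n_f = 2.

For H, the third line (γ-line) is the jump from n = 5 to n = 2:
E_5 = -13.6057 / 5² = -0.544228 eV
E_2 = -13.6057 / 2² = -3.401425 eV
ΔE = E_5 - E_2 = 2.857197 eV

λ = hc/E = 1239.84 eV·nm / 2.857197 eV
λ = 433.94 nm

This is the γ-line of the Balmer series in H.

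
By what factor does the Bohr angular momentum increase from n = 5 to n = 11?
2.200

In the Bohr model, L_n = nℏ, so the ratio is purely the ratio of quantum numbers:

L_11/L_5 = 11ℏ / 5ℏ = 11/5 = 2.200

The angular momentum scales linearly with n.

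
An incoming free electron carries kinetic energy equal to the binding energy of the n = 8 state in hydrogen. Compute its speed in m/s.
2.73462e+05 m/s (or 0.09% of c)

The binding energy at n = 8 for hydrogen is:
E_8 = -13.6057/8² = -0.212589063 eV
|E_8| = 0.212589063 eV

Convert to Joules:
KE = 0.212589063 eV × (1.602177 × 10⁻¹⁹ J/eV) = 3.4060531e-20 J

Using KE = ½mv²:
v = √(2·KE/m_e)
v = √(2 × 3.4060531e-20 J / 9.10938 × 10⁻³¹ kg)
v = 2.73462e+05 m/s

This is approximately 0.09% the speed of light.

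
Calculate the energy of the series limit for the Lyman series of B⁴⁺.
340.14 eV

The series limit corresponds to the transition from n = ∞ to n = 1.
This is the highest energy (shortest wavelength) transition in the Lyman series.

E_∞ = 0 eV
E_1 = -13.6057 × 5² / 1² = -340.14 eV

Energy at series limit:
ΔE = E_∞ - E_1 = 0 - (-340.14) = 340.14 eV

This energy equals the ionization energy from the n = 1 state of B⁴⁺.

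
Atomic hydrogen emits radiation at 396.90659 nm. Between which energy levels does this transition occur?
n = 7 → n = 2

First, find the photon energy from the wavelength (hc = 1239.84 eV·nm):
E = hc/λ = 1239.84 eV·nm / 396.90659 nm = 3.1237577 eV

The energy levels of hydrogen satisfy E_n = -13.6057 / n² eV, so an emission n_i → n_f releases
ΔE = 13.6057 × (1/n_f² − 1/n_i²) eV.

Setting ΔE equal to the photon energy:
1/n_f² − 1/n_i² = 3.1237577 / 13.6057 = 0.22959184

Since 1/n_i² must be positive, we need 1/n_f² > 0.22959184, i.e. n_f ≤ 2. For each allowed n_f, solve n_i = (1/n_f² − 0.22959184)^(−1/2) and check whether it is a whole number:
  n_f = 1: 1/n_i² = 1.00000000 − 0.22959184 = 0.77040816 → n_i = 1.139  (not an integer) ✗
  n_f = 2: 1/n_i² = 0.25000000 − 0.22959184 = 0.02040816 → n_i = 7.000  → integer, n_i = 7 ✓

Only n_f = 2 gives an integer upper level, n_i = 7.

The transition is from n = 7 to n = 2 (emission).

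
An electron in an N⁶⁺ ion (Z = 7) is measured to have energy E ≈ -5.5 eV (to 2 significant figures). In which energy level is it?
n = 11

The exact energy levels follow E_n = -13.6057 Z² / n² eV with Z = 7.

The measured value (-5.5 eV) is reported to only 2 significant figures, so we must test candidate n values and see which one matches to that precision.

Candidate energies:
  n = 9:  E = -13.6057 × 7² / 9² = -8.230609 eV
  n = 10:  E = -13.6057 × 7² / 10² = -6.666793 eV
  n = 11:  E = -13.6057 × 7² / 11² = -5.509746 eV  ← matches
  n = 12:  E = -13.6057 × 7² / 12² = -4.629717 eV
  n = 13:  E = -13.6057 × 7² / 13² = -3.944848 eV

Checking against the measurement of -5.5 eV (2 sig figs), only n = 11 agrees:
E_11 = -5.509746 eV, which rounds to -5.5 eV ✓

Therefore n = 11.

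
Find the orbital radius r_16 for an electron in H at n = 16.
13.5469 nm (or 135.4693 Å)

The Bohr radius formula is:
r_n = n² a₀ / Z

where a₀ = 0.0529177 nm is the Bohr radius.

For H (Z = 1) at n = 16:
r_16 = 16² × 0.0529177 nm / 1
r_16 = 256 × 0.0529177 nm / 1
r_16 = 13.54693 nm / 1
r_16 = 13.5469 nm

The electron orbits at approximately 13.5469 nm from the nucleus.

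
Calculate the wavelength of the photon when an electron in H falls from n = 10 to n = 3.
901.25 nm

First, find the transition energy using E_n = -13.6057 / n² eV:
E_10 = -13.6057 / 10² = -0.136057 eV
E_3 = -13.6057 / 3² = -1.511744 eV

Photon energy: |ΔE| = |E_3 - E_10| = 1.375687 eV

Convert to wavelength using E = hc/λ with hc = 1239.84 eV·nm:
λ = hc/E = 1239.84 eV·nm / 1.375687 eV
λ = 901.25 nm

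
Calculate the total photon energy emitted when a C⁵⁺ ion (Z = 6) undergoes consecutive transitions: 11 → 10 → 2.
118.403 eV

The energy levels of C⁵⁺ are E_n = -13.6057 × 6² / n² eV.

First transition (11 → 10):
ΔE₁ = |E_10 - E_11|
ΔE₁ = |-4.898052000 - (-4.047976860)| = 0.850075 eV

Second transition (10 → 2):
ΔE₂ = |E_2 - E_10|
ΔE₂ = |-122.451300000 - (-4.898052000)| = 117.553248 eV

Total energy released:
E_total = ΔE₁ + ΔE₂ = 0.850075 + 117.553248 = 118.403 eV

Note: This equals the direct transition 11 → 2: 118.403 eV ✓
Energy is conserved regardless of the path taken.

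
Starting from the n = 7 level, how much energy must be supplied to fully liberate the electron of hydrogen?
0.2777 eV

The ionization energy is the energy needed to remove the electron completely (n → ∞).

For hydrogen, E_n = -13.6057 eV / n².

At n = 7: E_7 = -13.6057 / 7² = -0.2776673 eV
At n = ∞: E_∞ = 0 eV

Ionization energy = E_∞ - E_7 = 0 - (-0.2776673) = 0.2776673 eV
Ionization energy ≈ 0.2777 eV

This is also called the binding energy of the electron in state n = 7.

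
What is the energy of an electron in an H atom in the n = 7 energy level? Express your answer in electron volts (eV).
-0.277667 eV

The energy levels of a hydrogen-like atom are given by:
E_n = -13.6057 eV / n²

For n = 7:
E_7 = -13.6057 eV / 7²
E_7 = -13.6057 eV / 49
E_7 = -0.277667 eV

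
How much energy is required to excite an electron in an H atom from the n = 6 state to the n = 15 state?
0.317 eV

The energy levels of a hydrogen-like atom are E_n = -13.6057 eV / n².

Energy at n = 6: E_6 = -13.6057 / 6² = -0.377936 eV
Energy at n = 15: E_15 = -13.6057 / 15² = -0.060470 eV

The excitation energy is the difference:
ΔE = E_15 - E_6
ΔE = -0.060470 - (-0.377936)
ΔE = 0.317 eV

Since this is positive, energy must be absorbed (photon absorption).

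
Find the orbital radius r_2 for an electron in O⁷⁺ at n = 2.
0.0265 nm (or 0.2646 Å)

The Bohr radius formula is:
r_n = n² a₀ / Z

where a₀ = 0.0529177 nm is the Bohr radius.

For O⁷⁺ (Z = 8) at n = 2:
r_2 = 2² × 0.0529177 nm / 8
r_2 = 4 × 0.0529177 nm / 8
r_2 = 0.21167 nm / 8
r_2 = 0.0265 nm

The electron orbits at approximately 0.0265 nm from the nucleus.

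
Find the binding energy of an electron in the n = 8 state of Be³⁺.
3.401 eV

The ionization energy is the energy needed to remove the electron completely (n → ∞).

For a hydrogen-like ion with Z = 4, E_n = -13.6057 Z² / n² eV.

At n = 8: E_8 = -13.6057 × 4² / 8² = -3.401425 eV
At n = ∞: E_∞ = 0 eV

Ionization energy = E_∞ - E_8 = 0 - (-3.401425) = 3.401425 eV
Ionization energy ≈ 3.401 eV

This is also called the binding energy of the electron in state n = 8.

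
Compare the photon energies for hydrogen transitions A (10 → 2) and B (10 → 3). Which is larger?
10 → 2

Calculate the energy for each transition:

Transition 10 → 2:
ΔE₁ = |E_2 - E_10| = |-13.6057/2² - (-13.6057/10²)|
ΔE₁ = |-3.40142500000 - (-0.13605700000)| = 3.26536800 eV

Transition 10 → 3:
ΔE₂ = |E_3 - E_10| = |-13.6057/3² - (-13.6057/10²)|
ΔE₂ = |-1.51174444444 - (-0.13605700000)| = 1.37568744 eV

Since 3.26536800 eV > 1.37568744 eV, the transition 10 → 2 emits the more energetic photon.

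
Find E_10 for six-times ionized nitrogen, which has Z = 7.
-6.667 eV

For hydrogen-like ions, the energy levels scale with Z²:
E_n = -13.6057 Z² / n² eV

For N⁶⁺ (Z = 7) at n = 10:
E_10 = -13.6057 × 7² / 10²
E_10 = -13.6057 × 49 / 100
E_10 = -666.6793 / 100
E_10 = -6.667 eV

The energy is 49 times more negative than hydrogen at the same n due to the stronger nuclear charge.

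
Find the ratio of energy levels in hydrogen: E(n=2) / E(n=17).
72.25000

Using E_n = -13.6057 Z² / n² eV with Z = 1:

E_2 = -13.6057 / 2² = -13.6057 / 4 = -3.40142500000 eV
E_17 = -13.6057 / 17² = -13.6057 / 289 = -0.04707854671 eV

The ratio is:
E_2/E_17 = (-3.40142500000) / (-0.04707854671)
E_2/E_17 = (-13.6057/4) / (-13.6057/289)
E_2/E_17 = 289/4
E_2/E_17 = 72.25000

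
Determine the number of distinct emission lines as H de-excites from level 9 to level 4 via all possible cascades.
15

The electron can occupy levels n = 4, 5, ..., 9 during de-excitation — that is m = 9 - 4 + 1 = 6 distinct levels.

The number of distinct spectral lines equals the number of ways to choose 2 of these m levels (each pair gives one possible emission transition):

Number of lines = m(m-1)/2 = 6×5/2 = 15

These correspond to all possible transitions between the 6 levels:
9 → 8, 9 → 7, 9 → 6, 9 → 5, 9 → 4, 8 → 7, 8 → 6, 8 → 5...

Each transition produces a photon with a unique energy (and thus wavelength). This count does not depend on Z.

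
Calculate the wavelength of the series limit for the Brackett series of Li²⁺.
162.00 nm

The series limit corresponds to the transition from n = ∞ to n = 4.
This is the highest energy (shortest wavelength) transition in the Brackett series.

E_∞ = 0 eV
E_4 = -13.6057 × 3² / 4² = -7.653206 eV

Energy at series limit:
ΔE = E_∞ - E_4 = 0 - (-7.653206) = 7.653206 eV
λ = hc/E = 1239.84 eV·nm / 7.653206 eV = 162.00 nm

This energy equals the ionization energy from the n = 4 state of Li²⁺.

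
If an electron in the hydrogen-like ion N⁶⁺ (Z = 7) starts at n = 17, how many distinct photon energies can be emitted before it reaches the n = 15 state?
3

The electron can occupy levels n = 15, 16, ..., 17 during de-excitation — that is m = 17 - 15 + 1 = 3 distinct levels.

The number of distinct spectral lines equals the number of ways to choose 2 of these m levels (each pair gives one possible emission transition):

Number of lines = m(m-1)/2 = 3×2/2 = 3

These correspond to all possible transitions between the 3 levels:
17 → 16, 17 → 15, 16 → 15

Each transition produces a photon with a unique energy (and thus wavelength). This count does not depend on Z.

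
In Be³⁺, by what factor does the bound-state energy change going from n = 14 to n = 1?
196.000

Using E_n = -13.6057 Z² / n² eV with Z = 4:

E_1 = -13.6057 × 4² / 1² = -217.6912 / 1 = -217.691200000 eV
E_14 = -13.6057 × 4² / 14² = -217.6912 / 196 = -1.110669388 eV

The ratio is:
E_1/E_14 = (-217.691200000) / (-1.110669388)
E_1/E_14 = (-217.6912/1) / (-217.6912/196)
E_1/E_14 = 196/1
E_1/E_14 = 196.000
(Note: the Z² factors cancel in the ratio.)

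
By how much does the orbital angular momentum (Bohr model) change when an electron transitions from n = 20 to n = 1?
2.00e-33 J·s (or 19ℏ)

In the Bohr model, L_n = nℏ where ℏ = 1.0546e-34 J·s.

L_20 = 20ℏ = 2.1092e-33 J·s
L_1 = 1ℏ = 1.0546e-34 J·s

ΔL = L_20 - L_1 = (20 - 1)ℏ = 19ℏ
ΔL = 19 × 1.0546e-34 J·s = 2.00e-33 J·s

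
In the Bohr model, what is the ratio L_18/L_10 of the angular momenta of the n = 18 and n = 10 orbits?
1.800

In the Bohr model, L_n = nℏ, so the ratio is purely the ratio of quantum numbers:

L_18/L_10 = 18ℏ / 10ℏ = 18/10 = 1.800

The angular momentum scales linearly with n.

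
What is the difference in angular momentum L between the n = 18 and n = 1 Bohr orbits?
1.79277e-33 J·s (or 17ℏ)

In the Bohr model, L_n = nℏ where ℏ = 1.0545718e-34 J·s.

L_18 = 18ℏ = 1.8982292e-33 J·s
L_1 = 1ℏ = 1.0545718e-34 J·s

ΔL = L_18 - L_1 = (18 - 1)ℏ = 17ℏ
ΔL = 17 × 1.0545718e-34 J·s = 1.79277e-33 J·s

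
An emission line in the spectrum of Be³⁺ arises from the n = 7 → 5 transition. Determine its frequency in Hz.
1.03e+15 Hz

First, find the transition energy:
E_7 = -13.6057 × 4² / 7² = -4.442678 eV
E_5 = -13.6057 × 4² / 5² = -8.707648 eV
|ΔE| = |E_5 - E_7| = 4.264970 eV

Convert to Joules: E = 4.264970 eV × (1.602177 × 10⁻¹⁹ J/eV) = 6.8332e-19 J

Using E = hf:
f = E/h = 6.8332e-19 J / (6.62607 × 10⁻³⁴ J·s)
f = 1.03e+15 Hz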